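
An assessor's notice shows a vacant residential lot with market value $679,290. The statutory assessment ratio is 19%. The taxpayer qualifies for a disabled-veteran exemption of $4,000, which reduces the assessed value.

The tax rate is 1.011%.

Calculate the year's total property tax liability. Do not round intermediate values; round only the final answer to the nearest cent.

$1,264.41

Assessed value = $679,290 × 0.19 = $129,065.1
Taxable value = $129,065.1 − $4,000 = $125,065.1
Tax = $125,065.1 × 0.01011 = $1,264.408161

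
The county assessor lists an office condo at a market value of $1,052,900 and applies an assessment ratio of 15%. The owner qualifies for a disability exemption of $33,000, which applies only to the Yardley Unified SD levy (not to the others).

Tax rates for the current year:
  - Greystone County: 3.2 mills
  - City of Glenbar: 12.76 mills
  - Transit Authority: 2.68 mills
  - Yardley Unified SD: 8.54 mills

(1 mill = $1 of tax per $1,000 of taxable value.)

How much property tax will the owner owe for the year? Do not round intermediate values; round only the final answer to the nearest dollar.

Assessed value = $1,052,900 × 0.15 = $157,935
Greystone County: $157,935 × 0.0032 = $505.392
City of Glenbar: $157,935 × 0.01276 = $2,015.2506
Transit Authority: $157,935 × 0.00268 = $423.2658
Yardley Unified SD: ($157,935 − $33,000) × 0.00854 = $124,935 × 0.00854 = $1,066.9449
Total = $4,010.8533

$4,011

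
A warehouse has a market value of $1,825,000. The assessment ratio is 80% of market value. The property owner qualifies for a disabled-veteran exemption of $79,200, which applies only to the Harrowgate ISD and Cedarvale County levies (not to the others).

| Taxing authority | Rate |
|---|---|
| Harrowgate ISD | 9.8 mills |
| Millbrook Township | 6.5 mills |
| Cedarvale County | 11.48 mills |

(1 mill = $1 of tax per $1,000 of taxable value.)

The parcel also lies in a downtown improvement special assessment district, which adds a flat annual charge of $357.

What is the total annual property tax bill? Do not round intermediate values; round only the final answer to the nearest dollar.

Assessed value = $1,825,000 × 0.8 = $1,460,000
Harrowgate ISD: ($1,460,000 − $79,200) × 0.0098 = $1,380,800 × 0.0098 = $13,531.84
Millbrook Township: $1,460,000 × 0.0065 = $9,490
Cedarvale County: ($1,460,000 − $79,200) × 0.01148 = $1,380,800 × 0.01148 = $15,851.584
Levies subtotal = $38,873.424
Total = $38,873.424 + $357 = $39,230.424

$39,230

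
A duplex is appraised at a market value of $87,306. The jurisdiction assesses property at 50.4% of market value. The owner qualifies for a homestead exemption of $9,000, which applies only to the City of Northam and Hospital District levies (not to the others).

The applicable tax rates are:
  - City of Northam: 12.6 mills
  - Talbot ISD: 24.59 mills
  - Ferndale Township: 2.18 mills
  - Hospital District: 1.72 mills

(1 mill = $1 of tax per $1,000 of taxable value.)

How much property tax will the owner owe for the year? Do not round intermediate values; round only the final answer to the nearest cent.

Assessed value = $87,306 × 0.504 = $44,002.224
City of Northam: ($44,002.224 − $9,000) × 0.0126 = $35,002.224 × 0.0126 = $441.0280224
Talbot ISD: $44,002.224 × 0.02459 = $1,082.01468816
Ferndale Township: $44,002.224 × 0.00218 = $95.92484832
Hospital District: ($44,002.224 − $9,000) × 0.00172 = $35,002.224 × 0.00172 = $60.20382528
Total = $1,679.17138416

$1,679.17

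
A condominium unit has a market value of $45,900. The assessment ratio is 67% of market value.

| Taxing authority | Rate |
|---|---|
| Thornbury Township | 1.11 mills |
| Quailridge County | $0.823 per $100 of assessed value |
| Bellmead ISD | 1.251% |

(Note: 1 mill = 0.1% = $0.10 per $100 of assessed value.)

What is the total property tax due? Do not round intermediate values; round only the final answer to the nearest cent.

Assessed value = $45,900 × 0.67 = $30,753
Thornbury Township: $30,753 × 0.00111 = $34.13583
Quailridge County: $30,753 × 0.00823 = $253.09719
Bellmead ISD: $30,753 × 0.01251 = $384.72003
Total = $671.95305

$671.95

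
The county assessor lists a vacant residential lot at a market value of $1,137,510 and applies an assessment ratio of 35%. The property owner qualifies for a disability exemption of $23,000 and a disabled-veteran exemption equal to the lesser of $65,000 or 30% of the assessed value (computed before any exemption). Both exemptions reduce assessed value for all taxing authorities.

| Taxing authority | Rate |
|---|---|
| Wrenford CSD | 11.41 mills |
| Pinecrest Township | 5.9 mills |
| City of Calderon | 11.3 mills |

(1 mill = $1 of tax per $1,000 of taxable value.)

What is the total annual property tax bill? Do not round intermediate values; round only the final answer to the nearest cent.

Assessed value = $1,137,510 × 0.35 = $398,128.5
Disabled-veteran exemption = min($65,000, 30% × $398,128.5) = min($65,000, $119,438.55) = $65,000 (dollar cap binds)
Taxable value = $398,128.5 − $23,000 − $65,000 = $310,128.5
Wrenford CSD: $310,128.5 × 0.01141 = $3,538.566185
Pinecrest Township: $310,128.5 × 0.0059 = $1,829.75815
City of Calderon: $310,128.5 × 0.0113 = $3,504.45205
Total = $8,872.776385

$8,872.78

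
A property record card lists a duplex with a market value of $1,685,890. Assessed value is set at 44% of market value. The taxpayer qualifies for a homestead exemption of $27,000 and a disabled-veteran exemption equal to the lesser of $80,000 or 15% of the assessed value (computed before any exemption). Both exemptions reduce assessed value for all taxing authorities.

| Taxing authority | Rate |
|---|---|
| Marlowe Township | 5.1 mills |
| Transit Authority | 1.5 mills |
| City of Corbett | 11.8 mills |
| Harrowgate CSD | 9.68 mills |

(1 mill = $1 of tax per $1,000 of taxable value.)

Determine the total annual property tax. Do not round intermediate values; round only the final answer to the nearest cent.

$17,824.95

Assessed value = $1,685,890 × 0.44 = $741,791.6
Disabled-veteran exemption = min($80,000, 15% × $741,791.6) = min($80,000, $111,268.74) = $80,000 (dollar cap binds)
Taxable value = $741,791.6 − $27,000 − $80,000 = $634,791.6
Marlowe Township: $634,791.6 × 0.0051 = $3,237.43716
Transit Authority: $634,791.6 × 0.0015 = $952.1874
City of Corbett: $634,791.6 × 0.0118 = $7,490.54088
Harrowgate CSD: $634,791.6 × 0.00968 = $6,144.782688
Total = $17,824.948128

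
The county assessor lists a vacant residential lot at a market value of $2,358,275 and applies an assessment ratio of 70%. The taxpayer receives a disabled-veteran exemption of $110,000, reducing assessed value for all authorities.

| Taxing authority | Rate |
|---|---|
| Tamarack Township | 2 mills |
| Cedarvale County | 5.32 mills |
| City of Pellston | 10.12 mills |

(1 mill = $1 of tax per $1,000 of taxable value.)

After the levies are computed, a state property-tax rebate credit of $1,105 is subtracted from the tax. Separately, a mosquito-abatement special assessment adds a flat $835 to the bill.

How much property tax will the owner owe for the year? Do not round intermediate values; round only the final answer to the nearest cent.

Assessed value = $2,358,275 × 0.7 = $1,650,792.5
Taxable value = $1,650,792.5 − $110,000 = $1,540,792.5
Tamarack Township: $1,540,792.5 × 0.002 = $3,081.585
Cedarvale County: $1,540,792.5 × 0.00532 = $8,197.0161
City of Pellston: $1,540,792.5 × 0.01012 = $15,592.8201
Levies subtotal = $26,871.4212
After credit = $26,871.4212 − $1,105 = $25,766.4212
Total = $25,766.4212 + $835 = $26,601.4212

$26,601.42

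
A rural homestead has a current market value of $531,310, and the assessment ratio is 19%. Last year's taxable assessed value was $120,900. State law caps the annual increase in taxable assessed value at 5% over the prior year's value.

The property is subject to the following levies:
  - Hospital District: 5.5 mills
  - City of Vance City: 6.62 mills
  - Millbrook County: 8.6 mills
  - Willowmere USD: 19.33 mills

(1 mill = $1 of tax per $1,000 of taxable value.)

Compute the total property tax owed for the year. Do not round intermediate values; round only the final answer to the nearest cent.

$4,043.00

Uncapped assessed value = $531,310 × 0.19 = $100,948.9
Cap limit = $120,900 × 1.05 = $126,945
Taxable assessed value = min($100,948.9, $126,945) = $100,948.9 (cap does not bind)
Hospital District: $100,948.9 × 0.0055 = $555.21895
City of Vance City: $100,948.9 × 0.00662 = $668.281718
Millbrook County: $100,948.9 × 0.0086 = $868.16054
Willowmere USD: $100,948.9 × 0.01933 = $1,951.342237
Total = $4,043.003445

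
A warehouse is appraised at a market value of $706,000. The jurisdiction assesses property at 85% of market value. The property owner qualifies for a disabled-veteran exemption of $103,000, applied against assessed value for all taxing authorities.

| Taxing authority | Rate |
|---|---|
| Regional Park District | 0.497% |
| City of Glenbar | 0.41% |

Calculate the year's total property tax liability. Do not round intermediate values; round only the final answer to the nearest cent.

Assessed value = $706,000 × 0.85 = $600,100
Taxable value = $600,100 − $103,000 = $497,100
Regional Park District: $497,100 × 0.00497 = $2,470.587
City of Glenbar: $497,100 × 0.0041 = $2,038.11
Total = $2,470.587 + $2,038.11 = $4,508.697

$4,508.70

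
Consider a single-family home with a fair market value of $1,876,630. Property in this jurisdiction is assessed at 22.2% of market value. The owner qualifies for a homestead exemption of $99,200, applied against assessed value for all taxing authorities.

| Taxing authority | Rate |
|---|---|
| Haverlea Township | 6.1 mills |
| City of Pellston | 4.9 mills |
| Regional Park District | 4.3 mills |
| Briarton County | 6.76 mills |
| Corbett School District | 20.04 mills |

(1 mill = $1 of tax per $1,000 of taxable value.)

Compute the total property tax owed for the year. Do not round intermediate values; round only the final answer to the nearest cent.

Assessed value = $1,876,630 × 0.222 = $416,611.86
Taxable value = $416,611.86 − $99,200 = $317,411.86
Haverlea Township: $317,411.86 × 0.0061 = $1,936.212346
City of Pellston: $317,411.86 × 0.0049 = $1,555.318114
Regional Park District: $317,411.86 × 0.0043 = $1,364.870998
Briarton County: $317,411.86 × 0.00676 = $2,145.7041736
Corbett School District: $317,411.86 × 0.02004 = $6,360.9336744
Total = $1,936.212346 + $1,555.318114 + $1,364.870998 + $2,145.7041736 + $6,360.9336744 = $13,363.039306

$13,363.04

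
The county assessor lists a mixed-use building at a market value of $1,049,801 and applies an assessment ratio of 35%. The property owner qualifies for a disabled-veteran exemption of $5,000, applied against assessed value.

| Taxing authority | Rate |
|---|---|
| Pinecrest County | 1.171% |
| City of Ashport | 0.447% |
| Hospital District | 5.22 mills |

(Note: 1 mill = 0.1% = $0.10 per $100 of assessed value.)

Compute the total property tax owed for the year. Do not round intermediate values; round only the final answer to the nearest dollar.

Assessed value = $1,049,801 × 0.35 = $367,430.35
Taxable value = $367,430.35 − $5,000 = $362,430.35
Pinecrest County: $362,430.35 × 0.01171 = $4,244.0593985
City of Ashport: $362,430.35 × 0.00447 = $1,620.0636645
Hospital District: $362,430.35 × 0.00522 = $1,891.886427
Total = $7,756.00949

$7,756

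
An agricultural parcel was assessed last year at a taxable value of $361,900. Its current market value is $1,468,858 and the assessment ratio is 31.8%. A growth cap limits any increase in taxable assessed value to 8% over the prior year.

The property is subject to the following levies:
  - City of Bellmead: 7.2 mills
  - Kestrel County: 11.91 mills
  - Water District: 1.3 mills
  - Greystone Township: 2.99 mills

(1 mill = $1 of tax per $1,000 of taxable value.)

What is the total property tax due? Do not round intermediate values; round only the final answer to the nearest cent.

$9,145.94

Uncapped assessed value = $1,468,858 × 0.318 = $467,096.844
Cap limit = $361,900 × 1.08 = $390,852
Taxable assessed value = min($467,096.844, $390,852) = $390,852 (cap binds)
City of Bellmead: $390,852 × 0.0072 = $2,814.1344
Kestrel County: $390,852 × 0.01191 = $4,655.04732
Water District: $390,852 × 0.0013 = $508.1076
Greystone Township: $390,852 × 0.00299 = $1,168.64748
Total = $9,145.9368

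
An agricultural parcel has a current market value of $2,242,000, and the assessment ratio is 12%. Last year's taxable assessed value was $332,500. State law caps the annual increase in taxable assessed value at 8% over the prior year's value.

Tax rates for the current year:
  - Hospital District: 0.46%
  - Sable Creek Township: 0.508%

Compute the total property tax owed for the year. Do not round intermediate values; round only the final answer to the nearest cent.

Uncapped assessed value = $2,242,000 × 0.12 = $269,040
Cap limit = $332,500 × 1.08 = $359,100
Taxable assessed value = min($269,040, $359,100) = $269,040 (cap does not bind)
Hospital District: $269,040 × 0.0046 = $1,237.584
Sable Creek Township: $269,040 × 0.00508 = $1,366.7232
Total = $2,604.3072

$2,604.31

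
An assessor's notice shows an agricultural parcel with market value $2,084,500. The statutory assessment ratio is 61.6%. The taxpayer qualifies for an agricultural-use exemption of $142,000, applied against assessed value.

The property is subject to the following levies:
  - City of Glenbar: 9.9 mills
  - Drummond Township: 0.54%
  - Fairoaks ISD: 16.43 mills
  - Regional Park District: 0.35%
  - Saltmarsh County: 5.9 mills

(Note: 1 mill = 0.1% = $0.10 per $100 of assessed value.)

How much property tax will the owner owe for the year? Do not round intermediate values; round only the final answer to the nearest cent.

Assessed value = $2,084,500 × 0.616 = $1,284,052
Taxable value = $1,284,052 − $142,000 = $1,142,052
City of Glenbar: $1,142,052 × 0.0099 = $11,306.3148
Drummond Township: $1,142,052 × 0.0054 = $6,167.0808
Fairoaks ISD: $1,142,052 × 0.01643 = $18,763.91436
Regional Park District: $1,142,052 × 0.0035 = $3,997.182
Saltmarsh County: $1,142,052 × 0.0059 = $6,738.1068
Total = $46,972.59876

$46,972.60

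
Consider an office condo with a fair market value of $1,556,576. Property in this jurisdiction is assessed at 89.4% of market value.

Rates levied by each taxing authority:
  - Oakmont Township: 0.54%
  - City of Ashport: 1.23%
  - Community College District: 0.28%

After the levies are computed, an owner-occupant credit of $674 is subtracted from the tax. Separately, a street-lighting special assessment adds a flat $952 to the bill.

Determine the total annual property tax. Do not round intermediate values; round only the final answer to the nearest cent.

$28,805.37

Assessed value = $1,556,576 × 0.894 = $1,391,578.944
Oakmont Township: $1,391,578.944 × 0.0054 = $7,514.5262976
City of Ashport: $1,391,578.944 × 0.0123 = $17,116.4210112
Community College District: $1,391,578.944 × 0.0028 = $3,896.4210432
Levies subtotal = $28,527.368352
After credit = $28,527.368352 − $674 = $27,853.368352
Total = $27,853.368352 + $952 = $28,805.368352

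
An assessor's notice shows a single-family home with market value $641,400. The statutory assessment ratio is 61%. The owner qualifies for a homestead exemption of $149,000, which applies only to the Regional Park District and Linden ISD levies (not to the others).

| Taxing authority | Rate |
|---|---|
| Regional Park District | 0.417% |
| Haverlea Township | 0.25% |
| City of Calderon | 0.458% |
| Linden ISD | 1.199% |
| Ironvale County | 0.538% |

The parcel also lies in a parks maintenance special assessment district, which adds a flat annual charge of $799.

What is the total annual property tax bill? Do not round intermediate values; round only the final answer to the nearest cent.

$9,588.85

Assessed value = $641,400 × 0.61 = $391,254
Regional Park District: ($391,254 − $149,000) × 0.00417 = $242,254 × 0.00417 = $1,010.19918
Haverlea Township: $391,254 × 0.0025 = $978.135
City of Calderon: $391,254 × 0.00458 = $1,791.94332
Linden ISD: ($391,254 − $149,000) × 0.01199 = $242,254 × 0.01199 = $2,904.62546
Ironvale County: $391,254 × 0.00538 = $2,104.94652
Levies subtotal = $8,789.84948
Total = $8,789.84948 + $799 = $9,588.84948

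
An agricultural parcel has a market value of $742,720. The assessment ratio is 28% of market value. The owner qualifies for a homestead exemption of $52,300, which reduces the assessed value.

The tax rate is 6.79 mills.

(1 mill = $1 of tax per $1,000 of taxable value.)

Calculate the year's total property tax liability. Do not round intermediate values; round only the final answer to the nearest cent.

$1,056.94

Assessed value = $742,720 × 0.28 = $207,961.6
Taxable value = $207,961.6 − $52,300 = $155,661.6
Tax = $155,661.6 × 0.00679 = $1,056.942264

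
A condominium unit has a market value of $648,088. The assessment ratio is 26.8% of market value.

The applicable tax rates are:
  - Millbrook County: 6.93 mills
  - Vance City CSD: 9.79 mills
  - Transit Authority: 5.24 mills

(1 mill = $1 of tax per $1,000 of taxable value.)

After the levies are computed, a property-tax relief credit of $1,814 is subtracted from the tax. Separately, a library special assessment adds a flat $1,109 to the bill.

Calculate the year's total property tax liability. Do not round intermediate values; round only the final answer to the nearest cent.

Assessed value = $648,088 × 0.268 = $173,687.584
Millbrook County: $173,687.584 × 0.00693 = $1,203.65495712
Vance City CSD: $173,687.584 × 0.00979 = $1,700.40144736
Transit Authority: $173,687.584 × 0.00524 = $910.12294016
Levies subtotal = $3,814.17934464
After credit = $3,814.17934464 − $1,814 = $2,000.17934464
Total = $2,000.17934464 + $1,109 = $3,109.17934464

$3,109.18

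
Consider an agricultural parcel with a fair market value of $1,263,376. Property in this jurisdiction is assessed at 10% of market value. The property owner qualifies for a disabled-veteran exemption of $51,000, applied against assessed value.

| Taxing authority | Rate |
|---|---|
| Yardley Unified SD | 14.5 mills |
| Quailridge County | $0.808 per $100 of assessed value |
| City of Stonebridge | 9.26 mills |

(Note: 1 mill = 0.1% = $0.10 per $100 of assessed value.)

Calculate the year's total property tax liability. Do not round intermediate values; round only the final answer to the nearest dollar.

$2,399

Assessed value = $1,263,376 × 0.1 = $126,337.6
Taxable value = $126,337.6 − $51,000 = $75,337.6
Yardley Unified SD: $75,337.6 × 0.0145 = $1,092.3952
Quailridge County: $75,337.6 × 0.00808 = $608.727808
City of Stonebridge: $75,337.6 × 0.00926 = $697.626176
Total = $2,398.749184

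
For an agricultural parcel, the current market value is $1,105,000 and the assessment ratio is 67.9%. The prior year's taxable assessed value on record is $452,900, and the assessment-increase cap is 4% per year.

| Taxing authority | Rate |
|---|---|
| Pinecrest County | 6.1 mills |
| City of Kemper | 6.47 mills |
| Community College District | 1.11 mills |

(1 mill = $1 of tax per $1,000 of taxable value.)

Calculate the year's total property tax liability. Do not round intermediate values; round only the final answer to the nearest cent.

$6,443.50

Uncapped assessed value = $1,105,000 × 0.679 = $750,295
Cap limit = $452,900 × 1.04 = $471,016
Taxable assessed value = min($750,295, $471,016) = $471,016 (cap binds)
Pinecrest County: $471,016 × 0.0061 = $2,873.1976
City of Kemper: $471,016 × 0.00647 = $3,047.47352
Community College District: $471,016 × 0.00111 = $522.82776
Total = $6,443.49888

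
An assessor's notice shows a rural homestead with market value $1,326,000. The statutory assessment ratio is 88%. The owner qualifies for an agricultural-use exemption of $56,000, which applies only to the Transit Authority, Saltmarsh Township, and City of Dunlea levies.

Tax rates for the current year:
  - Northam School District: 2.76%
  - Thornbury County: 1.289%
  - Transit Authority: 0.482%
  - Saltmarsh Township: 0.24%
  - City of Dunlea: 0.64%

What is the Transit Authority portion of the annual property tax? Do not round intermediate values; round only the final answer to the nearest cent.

Assessed value = $1,326,000 × 0.88 = $1,166,880
Transit Authority taxable value = $1,166,880 − $56,000 = $1,110,880
Transit Authority levy = $1,110,880 × 0.00482 = $5,354.4416

$5,354.44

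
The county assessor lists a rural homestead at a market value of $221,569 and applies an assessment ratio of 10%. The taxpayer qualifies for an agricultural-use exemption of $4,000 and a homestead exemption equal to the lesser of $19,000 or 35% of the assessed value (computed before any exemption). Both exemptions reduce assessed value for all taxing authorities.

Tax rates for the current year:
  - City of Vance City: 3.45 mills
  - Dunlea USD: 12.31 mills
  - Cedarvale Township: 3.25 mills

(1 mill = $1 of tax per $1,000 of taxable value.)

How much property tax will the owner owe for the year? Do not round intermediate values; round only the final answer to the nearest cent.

$197.74

Assessed value = $221,569 × 0.1 = $22,156.9
Homestead exemption = min($19,000, 35% × $22,156.9) = min($19,000, $7,754.915) = $7,754.915 (percentage binds)
Taxable value = $22,156.9 − $4,000 − $7,754.915 = $10,401.985
City of Vance City: $10,401.985 × 0.00345 = $35.88684825
Dunlea USD: $10,401.985 × 0.01231 = $128.04843535
Cedarvale Township: $10,401.985 × 0.00325 = $33.80645125
Total = $197.74173485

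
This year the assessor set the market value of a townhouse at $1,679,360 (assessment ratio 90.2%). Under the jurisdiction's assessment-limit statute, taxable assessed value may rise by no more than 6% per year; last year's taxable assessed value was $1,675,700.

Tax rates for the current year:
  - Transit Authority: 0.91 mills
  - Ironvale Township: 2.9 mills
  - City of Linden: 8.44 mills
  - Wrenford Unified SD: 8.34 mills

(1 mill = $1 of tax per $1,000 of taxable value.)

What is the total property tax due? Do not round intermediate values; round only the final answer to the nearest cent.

Uncapped assessed value = $1,679,360 × 0.902 = $1,514,782.72
Cap limit = $1,675,700 × 1.06 = $1,776,242
Taxable assessed value = min($1,514,782.72, $1,776,242) = $1,514,782.72 (cap does not bind)
Transit Authority: $1,514,782.72 × 0.00091 = $1,378.4522752
Ironvale Township: $1,514,782.72 × 0.0029 = $4,392.869888
City of Linden: $1,514,782.72 × 0.00844 = $12,784.7661568
Wrenford Unified SD: $1,514,782.72 × 0.00834 = $12,633.2878848
Total = $31,189.3762048

$31,189.38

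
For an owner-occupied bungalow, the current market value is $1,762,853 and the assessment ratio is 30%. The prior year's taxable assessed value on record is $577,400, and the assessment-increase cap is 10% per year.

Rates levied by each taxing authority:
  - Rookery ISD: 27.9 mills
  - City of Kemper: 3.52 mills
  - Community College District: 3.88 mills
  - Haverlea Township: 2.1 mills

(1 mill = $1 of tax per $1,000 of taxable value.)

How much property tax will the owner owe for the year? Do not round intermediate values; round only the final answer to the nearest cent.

Uncapped assessed value = $1,762,853 × 0.3 = $528,855.9
Cap limit = $577,400 × 1.1 = $635,140
Taxable assessed value = min($528,855.9, $635,140) = $528,855.9 (cap does not bind)
Rookery ISD: $528,855.9 × 0.0279 = $14,755.07961
City of Kemper: $528,855.9 × 0.00352 = $1,861.572768
Community College District: $528,855.9 × 0.00388 = $2,051.960892
Haverlea Township: $528,855.9 × 0.0021 = $1,110.59739
Total = $19,779.21066

$19,779.21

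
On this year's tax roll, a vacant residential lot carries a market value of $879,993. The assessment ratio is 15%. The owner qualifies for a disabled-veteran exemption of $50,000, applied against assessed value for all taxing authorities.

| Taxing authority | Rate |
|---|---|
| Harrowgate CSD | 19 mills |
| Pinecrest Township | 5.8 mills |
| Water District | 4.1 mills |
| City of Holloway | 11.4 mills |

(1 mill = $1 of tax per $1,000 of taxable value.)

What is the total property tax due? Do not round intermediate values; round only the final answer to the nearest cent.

Assessed value = $879,993 × 0.15 = $131,998.95
Taxable value = $131,998.95 − $50,000 = $81,998.95
Harrowgate CSD: $81,998.95 × 0.019 = $1,557.98005
Pinecrest Township: $81,998.95 × 0.0058 = $475.59391
Water District: $81,998.95 × 0.0041 = $336.195695
City of Holloway: $81,998.95 × 0.0114 = $934.78803
Total = $1,557.98005 + $475.59391 + $336.195695 + $934.78803 = $3,304.557685

$3,304.56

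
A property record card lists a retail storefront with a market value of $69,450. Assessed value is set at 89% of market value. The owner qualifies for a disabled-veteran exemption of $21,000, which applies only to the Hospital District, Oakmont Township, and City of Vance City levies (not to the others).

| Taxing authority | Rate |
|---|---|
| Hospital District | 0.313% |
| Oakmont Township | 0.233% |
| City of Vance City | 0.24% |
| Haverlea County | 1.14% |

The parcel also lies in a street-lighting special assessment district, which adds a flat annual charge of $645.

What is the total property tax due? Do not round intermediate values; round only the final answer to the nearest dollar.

$1,670

Assessed value = $69,450 × 0.89 = $61,810.5
Hospital District: ($61,810.5 − $21,000) × 0.00313 = $40,810.5 × 0.00313 = $127.736865
Oakmont Township: ($61,810.5 − $21,000) × 0.00233 = $40,810.5 × 0.00233 = $95.088465
City of Vance City: ($61,810.5 − $21,000) × 0.0024 = $40,810.5 × 0.0024 = $97.9452
Haverlea County: $61,810.5 × 0.0114 = $704.6397
Levies subtotal = $1,025.41023
Total = $1,025.41023 + $645 = $1,670.41023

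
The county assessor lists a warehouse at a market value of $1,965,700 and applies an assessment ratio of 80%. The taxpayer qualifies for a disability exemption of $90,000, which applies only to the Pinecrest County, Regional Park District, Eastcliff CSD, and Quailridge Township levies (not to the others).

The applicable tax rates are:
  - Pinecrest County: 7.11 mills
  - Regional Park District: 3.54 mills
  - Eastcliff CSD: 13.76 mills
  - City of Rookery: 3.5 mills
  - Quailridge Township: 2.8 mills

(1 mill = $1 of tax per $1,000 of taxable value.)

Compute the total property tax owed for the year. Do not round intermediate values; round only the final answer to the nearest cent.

Assessed value = $1,965,700 × 0.8 = $1,572,560
Pinecrest County: ($1,572,560 − $90,000) × 0.00711 = $1,482,560 × 0.00711 = $10,541.0016
Regional Park District: ($1,572,560 − $90,000) × 0.00354 = $1,482,560 × 0.00354 = $5,248.2624
Eastcliff CSD: ($1,572,560 − $90,000) × 0.01376 = $1,482,560 × 0.01376 = $20,400.0256
City of Rookery: $1,572,560 × 0.0035 = $5,503.96
Quailridge Township: ($1,572,560 − $90,000) × 0.0028 = $1,482,560 × 0.0028 = $4,151.168
Total = $45,844.4176

$45,844.42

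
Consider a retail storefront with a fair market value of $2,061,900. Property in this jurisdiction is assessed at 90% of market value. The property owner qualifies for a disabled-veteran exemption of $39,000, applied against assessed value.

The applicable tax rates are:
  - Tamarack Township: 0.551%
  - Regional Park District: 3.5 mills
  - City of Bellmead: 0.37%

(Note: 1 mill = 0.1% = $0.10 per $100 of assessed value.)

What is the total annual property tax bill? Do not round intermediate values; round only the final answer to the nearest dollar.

$23,090

Assessed value = $2,061,900 × 0.9 = $1,855,710
Taxable value = $1,855,710 − $39,000 = $1,816,710
Tamarack Township: $1,816,710 × 0.00551 = $10,010.0721
Regional Park District: $1,816,710 × 0.0035 = $6,358.485
City of Bellmead: $1,816,710 × 0.0037 = $6,721.827
Total = $23,090.3841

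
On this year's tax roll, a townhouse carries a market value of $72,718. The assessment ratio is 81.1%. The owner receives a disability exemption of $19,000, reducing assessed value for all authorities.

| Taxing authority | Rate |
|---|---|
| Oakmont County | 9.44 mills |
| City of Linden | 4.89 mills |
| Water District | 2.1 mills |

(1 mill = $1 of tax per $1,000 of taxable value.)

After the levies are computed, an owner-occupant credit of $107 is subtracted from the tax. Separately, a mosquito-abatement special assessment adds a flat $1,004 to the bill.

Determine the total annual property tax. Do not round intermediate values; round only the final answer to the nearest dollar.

Assessed value = $72,718 × 0.811 = $58,974.298
Taxable value = $58,974.298 − $19,000 = $39,974.298
Oakmont County: $39,974.298 × 0.00944 = $377.35737312
City of Linden: $39,974.298 × 0.00489 = $195.47431722
Water District: $39,974.298 × 0.0021 = $83.9460258
Levies subtotal = $656.77771614
After credit = $656.77771614 − $107 = $549.77771614
Total = $549.77771614 + $1,004 = $1,553.77771614

$1,554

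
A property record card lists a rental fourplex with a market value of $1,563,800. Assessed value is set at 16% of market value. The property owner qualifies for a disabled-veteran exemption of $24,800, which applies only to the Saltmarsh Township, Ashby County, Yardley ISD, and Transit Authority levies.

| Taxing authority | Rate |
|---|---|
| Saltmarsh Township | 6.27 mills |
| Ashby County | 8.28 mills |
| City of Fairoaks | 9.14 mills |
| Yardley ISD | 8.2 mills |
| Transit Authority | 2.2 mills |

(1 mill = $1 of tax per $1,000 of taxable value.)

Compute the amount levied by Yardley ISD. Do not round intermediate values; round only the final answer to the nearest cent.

$1,848.35

Assessed value = $1,563,800 × 0.16 = $250,208
Yardley ISD taxable value = $250,208 − $24,800 = $225,408
Yardley ISD levy = $225,408 × 0.0082 = $1,848.3456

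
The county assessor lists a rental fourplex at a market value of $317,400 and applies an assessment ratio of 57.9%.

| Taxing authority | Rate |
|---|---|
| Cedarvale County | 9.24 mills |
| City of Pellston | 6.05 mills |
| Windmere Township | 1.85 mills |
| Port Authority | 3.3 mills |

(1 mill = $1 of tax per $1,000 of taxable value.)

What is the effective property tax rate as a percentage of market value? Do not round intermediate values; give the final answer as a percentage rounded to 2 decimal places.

1.18%

Assessed value = $317,400 × 0.579 = $183,774.6
Cedarvale County: $183,774.6 × 0.00924 = $1,698.077304
City of Pellston: $183,774.6 × 0.00605 = $1,111.83633
Windmere Township: $183,774.6 × 0.00185 = $339.98301
Port Authority: $183,774.6 × 0.0033 = $606.45618
Total tax = $3,756.352824
Effective rate = $3,756.352824 ÷ $317,400 = 1.18% of market value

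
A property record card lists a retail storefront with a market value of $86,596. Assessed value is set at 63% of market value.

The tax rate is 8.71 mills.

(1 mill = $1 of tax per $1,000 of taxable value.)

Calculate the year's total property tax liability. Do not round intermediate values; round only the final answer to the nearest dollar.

$475

Assessed value = $86,596 × 0.63 = $54,555.48
Tax = $54,555.48 × 0.00871 = $475.1782308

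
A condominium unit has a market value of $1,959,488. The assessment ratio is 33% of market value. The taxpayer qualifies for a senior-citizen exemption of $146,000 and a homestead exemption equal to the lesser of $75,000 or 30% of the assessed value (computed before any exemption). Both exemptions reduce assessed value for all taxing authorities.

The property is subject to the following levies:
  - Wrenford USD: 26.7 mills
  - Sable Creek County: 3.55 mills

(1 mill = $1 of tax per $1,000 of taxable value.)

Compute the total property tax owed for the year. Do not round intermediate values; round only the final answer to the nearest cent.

Assessed value = $1,959,488 × 0.33 = $646,631.04
Homestead exemption = min($75,000, 30% × $646,631.04) = min($75,000, $193,989.312) = $75,000 (dollar cap binds)
Taxable value = $646,631.04 − $146,000 − $75,000 = $425,631.04
Wrenford USD: $425,631.04 × 0.0267 = $11,364.348768
Sable Creek County: $425,631.04 × 0.00355 = $1,510.990192
Total = $12,875.33896

$12,875.34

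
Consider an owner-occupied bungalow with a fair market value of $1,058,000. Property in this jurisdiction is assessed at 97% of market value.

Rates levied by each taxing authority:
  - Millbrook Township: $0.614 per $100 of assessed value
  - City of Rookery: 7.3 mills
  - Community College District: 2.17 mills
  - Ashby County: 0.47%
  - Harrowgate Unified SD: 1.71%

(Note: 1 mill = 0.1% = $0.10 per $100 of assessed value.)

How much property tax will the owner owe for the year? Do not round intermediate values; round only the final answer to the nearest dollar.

Assessed value = $1,058,000 × 0.97 = $1,026,260
Millbrook Township: $1,026,260 × 0.00614 = $6,301.2364
City of Rookery: $1,026,260 × 0.0073 = $7,491.698
Community College District: $1,026,260 × 0.00217 = $2,226.9842
Ashby County: $1,026,260 × 0.0047 = $4,823.422
Harrowgate Unified SD: $1,026,260 × 0.0171 = $17,549.046
Total = $38,392.3866

$38,392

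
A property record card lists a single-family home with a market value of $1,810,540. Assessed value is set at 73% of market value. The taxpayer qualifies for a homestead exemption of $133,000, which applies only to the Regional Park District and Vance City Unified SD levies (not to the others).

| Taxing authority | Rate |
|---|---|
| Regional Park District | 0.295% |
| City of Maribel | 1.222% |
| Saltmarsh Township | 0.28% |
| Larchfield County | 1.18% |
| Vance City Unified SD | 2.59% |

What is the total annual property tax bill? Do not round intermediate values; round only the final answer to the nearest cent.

$69,741.67

Assessed value = $1,810,540 × 0.73 = $1,321,694.2
Regional Park District: ($1,321,694.2 − $133,000) × 0.00295 = $1,188,694.2 × 0.00295 = $3,506.64789
City of Maribel: $1,321,694.2 × 0.01222 = $16,151.103124
Saltmarsh Township: $1,321,694.2 × 0.0028 = $3,700.74376
Larchfield County: $1,321,694.2 × 0.0118 = $15,595.99156
Vance City Unified SD: ($1,321,694.2 − $133,000) × 0.0259 = $1,188,694.2 × 0.0259 = $30,787.17978
Total = $69,741.666114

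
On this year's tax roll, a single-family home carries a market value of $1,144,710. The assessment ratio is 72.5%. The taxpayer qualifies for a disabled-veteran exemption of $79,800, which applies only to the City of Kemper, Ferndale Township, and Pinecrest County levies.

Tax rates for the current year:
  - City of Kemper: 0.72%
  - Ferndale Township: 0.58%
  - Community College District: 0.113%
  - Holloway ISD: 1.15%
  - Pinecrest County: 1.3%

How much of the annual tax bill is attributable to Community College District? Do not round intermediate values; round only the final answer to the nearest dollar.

$938

Assessed value = $1,144,710 × 0.725 = $829,914.75
Community College District taxable value = $829,914.75 (exemption does not apply)
Community College District levy = $829,914.75 × 0.00113 = $937.8036675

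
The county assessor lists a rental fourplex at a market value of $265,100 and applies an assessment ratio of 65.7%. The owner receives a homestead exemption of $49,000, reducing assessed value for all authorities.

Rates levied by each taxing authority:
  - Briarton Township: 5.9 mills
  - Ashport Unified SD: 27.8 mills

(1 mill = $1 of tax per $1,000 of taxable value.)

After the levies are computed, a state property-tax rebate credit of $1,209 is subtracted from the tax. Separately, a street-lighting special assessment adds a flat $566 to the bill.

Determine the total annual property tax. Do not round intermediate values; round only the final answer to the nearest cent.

Assessed value = $265,100 × 0.657 = $174,170.7
Taxable value = $174,170.7 − $49,000 = $125,170.7
Briarton Township: $125,170.7 × 0.0059 = $738.50713
Ashport Unified SD: $125,170.7 × 0.0278 = $3,479.74546
Levies subtotal = $4,218.25259
After credit = $4,218.25259 − $1,209 = $3,009.25259
Total = $3,009.25259 + $566 = $3,575.25259

$3,575.25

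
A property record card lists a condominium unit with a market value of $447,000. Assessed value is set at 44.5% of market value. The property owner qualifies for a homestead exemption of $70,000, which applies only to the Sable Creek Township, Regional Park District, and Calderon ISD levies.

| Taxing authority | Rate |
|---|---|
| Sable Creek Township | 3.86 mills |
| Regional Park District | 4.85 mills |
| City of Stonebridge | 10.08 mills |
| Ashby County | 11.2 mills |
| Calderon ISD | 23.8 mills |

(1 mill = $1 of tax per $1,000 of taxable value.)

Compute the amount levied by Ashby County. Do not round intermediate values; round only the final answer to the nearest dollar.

Assessed value = $447,000 × 0.445 = $198,915
Ashby County taxable value = $198,915 (exemption does not apply)
Ashby County levy = $198,915 × 0.0112 = $2,227.848

$2,228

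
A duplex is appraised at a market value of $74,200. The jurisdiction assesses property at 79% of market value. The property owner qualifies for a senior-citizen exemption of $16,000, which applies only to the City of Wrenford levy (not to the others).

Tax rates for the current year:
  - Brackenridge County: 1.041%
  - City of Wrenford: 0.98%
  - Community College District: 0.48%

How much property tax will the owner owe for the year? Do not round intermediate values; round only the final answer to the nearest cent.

$1,309.24

Assessed value = $74,200 × 0.79 = $58,618
Brackenridge County: $58,618 × 0.01041 = $610.21338
City of Wrenford: ($58,618 − $16,000) × 0.0098 = $42,618 × 0.0098 = $417.6564
Community College District: $58,618 × 0.0048 = $281.3664
Total = $1,309.23618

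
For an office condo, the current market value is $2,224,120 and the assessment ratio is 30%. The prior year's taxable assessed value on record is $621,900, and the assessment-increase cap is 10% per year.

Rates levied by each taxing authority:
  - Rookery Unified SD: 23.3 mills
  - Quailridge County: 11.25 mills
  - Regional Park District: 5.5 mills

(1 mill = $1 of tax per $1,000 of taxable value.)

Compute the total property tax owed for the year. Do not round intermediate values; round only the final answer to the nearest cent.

Uncapped assessed value = $2,224,120 × 0.3 = $667,236
Cap limit = $621,900 × 1.1 = $684,090
Taxable assessed value = min($667,236, $684,090) = $667,236 (cap does not bind)
Rookery Unified SD: $667,236 × 0.0233 = $15,546.5988
Quailridge County: $667,236 × 0.01125 = $7,506.405
Regional Park District: $667,236 × 0.0055 = $3,669.798
Total = $26,722.8018

$26,722.80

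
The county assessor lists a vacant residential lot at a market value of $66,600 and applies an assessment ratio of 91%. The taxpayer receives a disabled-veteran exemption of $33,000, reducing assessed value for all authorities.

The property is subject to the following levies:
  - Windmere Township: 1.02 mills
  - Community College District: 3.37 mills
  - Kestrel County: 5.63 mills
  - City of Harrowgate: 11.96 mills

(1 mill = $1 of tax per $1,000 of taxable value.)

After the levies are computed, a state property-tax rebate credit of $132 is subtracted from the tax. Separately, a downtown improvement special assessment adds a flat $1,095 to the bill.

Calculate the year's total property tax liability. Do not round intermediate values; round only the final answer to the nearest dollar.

Assessed value = $66,600 × 0.91 = $60,606
Taxable value = $60,606 − $33,000 = $27,606
Windmere Township: $27,606 × 0.00102 = $28.15812
Community College District: $27,606 × 0.00337 = $93.03222
Kestrel County: $27,606 × 0.00563 = $155.42178
City of Harrowgate: $27,606 × 0.01196 = $330.16776
Levies subtotal = $606.77988
After credit = $606.77988 − $132 = $474.77988
Total = $474.77988 + $1,095 = $1,569.77988

$1,570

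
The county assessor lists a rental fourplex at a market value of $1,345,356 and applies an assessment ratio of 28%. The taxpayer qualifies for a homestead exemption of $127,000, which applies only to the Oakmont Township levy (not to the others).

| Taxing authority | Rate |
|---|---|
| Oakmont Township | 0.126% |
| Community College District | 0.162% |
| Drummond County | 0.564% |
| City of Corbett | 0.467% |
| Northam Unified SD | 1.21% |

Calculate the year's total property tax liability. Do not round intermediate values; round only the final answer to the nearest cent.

$9,366.71

Assessed value = $1,345,356 × 0.28 = $376,699.68
Oakmont Township: ($376,699.68 − $127,000) × 0.00126 = $249,699.68 × 0.00126 = $314.6215968
Community College District: $376,699.68 × 0.00162 = $610.2534816
Drummond County: $376,699.68 × 0.00564 = $2,124.5861952
City of Corbett: $376,699.68 × 0.00467 = $1,759.1875056
Northam Unified SD: $376,699.68 × 0.0121 = $4,558.066128
Total = $9,366.7149072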